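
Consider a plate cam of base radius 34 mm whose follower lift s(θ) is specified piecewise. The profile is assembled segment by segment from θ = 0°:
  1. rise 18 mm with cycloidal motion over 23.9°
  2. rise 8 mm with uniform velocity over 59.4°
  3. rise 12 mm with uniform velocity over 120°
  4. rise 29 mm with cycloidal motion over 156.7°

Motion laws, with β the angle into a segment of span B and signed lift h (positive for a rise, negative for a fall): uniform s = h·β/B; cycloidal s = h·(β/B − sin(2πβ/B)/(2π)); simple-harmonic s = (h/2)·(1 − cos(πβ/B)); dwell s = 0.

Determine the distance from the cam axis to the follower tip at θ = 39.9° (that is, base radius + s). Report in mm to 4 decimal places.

seg 1 [0°–23.9°] cycloidal, h=18: full span → s += 18 → s = 18.0000
seg 2 [23.9°–83.3°] uniform, h=8: θ=39.9° here. β=16, B=59.4. 8·16/59.4 = 2.1549 → s = 20.1549
radial distance = base radius + s = 34 + 20.1549 = 54.1549

54.1549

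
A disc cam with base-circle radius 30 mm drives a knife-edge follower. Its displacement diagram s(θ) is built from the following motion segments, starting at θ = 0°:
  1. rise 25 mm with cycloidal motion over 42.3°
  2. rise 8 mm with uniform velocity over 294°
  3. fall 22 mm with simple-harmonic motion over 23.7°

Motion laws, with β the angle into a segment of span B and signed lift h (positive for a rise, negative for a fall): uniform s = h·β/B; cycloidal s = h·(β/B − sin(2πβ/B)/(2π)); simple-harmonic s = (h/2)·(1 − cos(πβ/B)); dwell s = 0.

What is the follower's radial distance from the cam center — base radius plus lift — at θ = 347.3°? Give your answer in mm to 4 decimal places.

seg 1 [0°–42.3°] cycloidal, h=25: full span → s += 25 → s = 25.0000
seg 2 [42.3°–336.3°] uniform, h=8: full span → s += 8 → s = 33.0000
seg 3 [336.3°–360°] simple-harmonic, h=-22: θ=347.3° here. β=11, B=23.7. -22/2·(1 − cos(π·0.4641)) = -9.7632 → s = 23.2368
radial distance = base radius + s = 30 + 23.2368 = 53.2368

53.2368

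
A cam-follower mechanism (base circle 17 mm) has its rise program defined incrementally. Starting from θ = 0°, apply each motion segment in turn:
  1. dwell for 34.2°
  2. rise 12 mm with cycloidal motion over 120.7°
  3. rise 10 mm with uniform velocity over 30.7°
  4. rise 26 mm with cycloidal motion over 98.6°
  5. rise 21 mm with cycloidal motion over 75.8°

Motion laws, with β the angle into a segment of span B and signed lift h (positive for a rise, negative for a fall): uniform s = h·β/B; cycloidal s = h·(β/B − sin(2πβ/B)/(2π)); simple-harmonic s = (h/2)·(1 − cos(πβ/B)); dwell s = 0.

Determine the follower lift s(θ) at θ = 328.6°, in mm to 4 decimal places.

seg 1 [0°–34.2°] dwell: s stays 0.0000
seg 2 [34.2°–154.9°] cycloidal, h=12: full span → s += 12 → s = 12.0000
seg 3 [154.9°–185.6°] uniform, h=10: full span → s += 10 → s = 22.0000
seg 4 [185.6°–284.2°] cycloidal, h=26: full span → s += 26 → s = 48.0000
seg 5 [284.2°–360°] cycloidal, h=21: θ=328.6° here. β=44.4, B=75.8. 21·(0.5858 − sin(2π·0.5858)/(2π)) = 14.0157 → s = 62.0157

62.0157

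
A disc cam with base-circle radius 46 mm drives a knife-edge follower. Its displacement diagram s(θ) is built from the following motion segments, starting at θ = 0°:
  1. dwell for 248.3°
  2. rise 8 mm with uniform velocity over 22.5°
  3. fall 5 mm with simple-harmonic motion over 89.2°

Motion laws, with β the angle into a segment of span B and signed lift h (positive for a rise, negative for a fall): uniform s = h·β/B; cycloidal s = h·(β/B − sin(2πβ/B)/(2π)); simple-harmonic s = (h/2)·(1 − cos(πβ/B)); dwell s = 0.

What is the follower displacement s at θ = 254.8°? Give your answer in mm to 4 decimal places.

seg 1 [0°–248.3°] dwell: s stays 0.0000
seg 2 [248.3°–270.8°] uniform, h=8: θ=254.8° here. β=6.5, B=22.5. 8·6.5/22.5 = 2.3111 → s = 2.3111

2.3111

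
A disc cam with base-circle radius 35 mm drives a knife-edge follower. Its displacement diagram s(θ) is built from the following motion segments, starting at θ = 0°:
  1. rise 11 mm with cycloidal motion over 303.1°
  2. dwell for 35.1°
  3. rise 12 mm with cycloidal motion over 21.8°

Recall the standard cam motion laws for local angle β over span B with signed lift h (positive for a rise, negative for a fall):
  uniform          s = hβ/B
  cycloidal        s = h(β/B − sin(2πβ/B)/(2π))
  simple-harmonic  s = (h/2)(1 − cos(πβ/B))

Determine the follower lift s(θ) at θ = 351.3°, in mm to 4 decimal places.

seg 1 [0°–303.1°] cycloidal, h=11: full span → s += 11 → s = 11.0000
seg 2 [303.1°–338.2°] dwell: s stays 11.0000
seg 3 [338.2°–360°] cycloidal, h=12: θ=351.3° here. β=13.1, B=21.8. 12·(0.6009 − sin(2π·0.6009)/(2π)) = 8.3425 → s = 19.3425

19.3425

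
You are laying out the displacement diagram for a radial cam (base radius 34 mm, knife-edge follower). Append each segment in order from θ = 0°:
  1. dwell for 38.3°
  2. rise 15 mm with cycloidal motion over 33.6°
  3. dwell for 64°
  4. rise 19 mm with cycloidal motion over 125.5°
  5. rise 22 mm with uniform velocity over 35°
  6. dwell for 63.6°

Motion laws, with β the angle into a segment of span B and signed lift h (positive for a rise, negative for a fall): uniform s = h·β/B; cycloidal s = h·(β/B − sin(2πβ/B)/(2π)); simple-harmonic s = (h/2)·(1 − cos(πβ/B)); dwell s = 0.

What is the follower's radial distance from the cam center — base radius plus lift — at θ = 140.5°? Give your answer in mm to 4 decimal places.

seg 1 [0°–38.3°] dwell: s stays 0.0000
seg 2 [38.3°–71.9°] cycloidal, h=15: full span → s += 15 → s = 15.0000
seg 3 [71.9°–135.9°] dwell: s stays 15.0000
seg 4 [135.9°–261.4°] cycloidal, h=19: θ=140.5° here. β=4.6, B=125.5. 19·(0.0367 − sin(2π·0.0367)/(2π)) = 0.0061 → s = 15.0061
radial distance = base radius + s = 34 + 15.0061 = 49.0061

49.0061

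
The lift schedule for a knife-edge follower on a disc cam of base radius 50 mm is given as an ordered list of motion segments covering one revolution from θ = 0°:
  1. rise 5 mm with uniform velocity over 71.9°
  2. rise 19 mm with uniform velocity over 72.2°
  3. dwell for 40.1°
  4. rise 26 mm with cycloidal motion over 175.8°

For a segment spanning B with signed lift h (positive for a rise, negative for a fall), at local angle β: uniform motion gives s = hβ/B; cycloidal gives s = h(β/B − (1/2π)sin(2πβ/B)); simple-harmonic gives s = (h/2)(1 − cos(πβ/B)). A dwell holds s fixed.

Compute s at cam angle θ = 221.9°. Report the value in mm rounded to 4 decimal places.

seg 1 [0°–71.9°] uniform, h=5: full span → s += 5 → s = 5.0000
seg 2 [71.9°–144.1°] uniform, h=19: full span → s += 19 → s = 24.0000
seg 3 [144.1°–184.2°] dwell: s stays 24.0000
seg 4 [184.2°–360°] cycloidal, h=26: θ=221.9° here. β=37.7, B=175.8. 26·(0.2144 − sin(2π·0.2144)/(2π)) = 1.5404 → s = 25.5404

25.5404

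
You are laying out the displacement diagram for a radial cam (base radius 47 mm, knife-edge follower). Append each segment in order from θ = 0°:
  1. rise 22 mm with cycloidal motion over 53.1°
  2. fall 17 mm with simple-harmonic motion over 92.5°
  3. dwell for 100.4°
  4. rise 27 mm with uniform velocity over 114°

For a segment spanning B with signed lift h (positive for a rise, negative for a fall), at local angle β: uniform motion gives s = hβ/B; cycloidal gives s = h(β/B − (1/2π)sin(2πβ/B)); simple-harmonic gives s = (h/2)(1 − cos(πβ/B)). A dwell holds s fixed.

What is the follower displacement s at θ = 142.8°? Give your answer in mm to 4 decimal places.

seg 1 [0°–53.1°] cycloidal, h=22: full span → s += 22 → s = 22.0000
seg 2 [53.1°–145.6°] simple-harmonic, h=-17: θ=142.8° here. β=89.7, B=92.5. -17/2·(1 − cos(π·0.9697)) = -16.9616 → s = 5.0384

5.0384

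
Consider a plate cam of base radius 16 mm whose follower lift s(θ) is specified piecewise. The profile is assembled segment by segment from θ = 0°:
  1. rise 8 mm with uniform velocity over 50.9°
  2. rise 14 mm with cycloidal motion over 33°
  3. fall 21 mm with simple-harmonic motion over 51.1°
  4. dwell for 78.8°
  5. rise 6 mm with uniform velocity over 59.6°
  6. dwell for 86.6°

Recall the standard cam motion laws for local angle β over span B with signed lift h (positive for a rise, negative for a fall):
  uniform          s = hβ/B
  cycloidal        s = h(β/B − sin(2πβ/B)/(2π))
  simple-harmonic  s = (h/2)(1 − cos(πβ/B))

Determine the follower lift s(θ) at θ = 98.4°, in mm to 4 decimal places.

seg 1 [0°–50.9°] uniform, h=8: full span → s += 8 → s = 8.0000
seg 2 [50.9°–83.9°] cycloidal, h=14: full span → s += 14 → s = 22.0000
seg 3 [83.9°–135°] simple-harmonic, h=-21: θ=98.4° here. β=14.5, B=51.1. -21/2·(1 − cos(π·0.2838)) = -3.9030 → s = 18.0970

18.0970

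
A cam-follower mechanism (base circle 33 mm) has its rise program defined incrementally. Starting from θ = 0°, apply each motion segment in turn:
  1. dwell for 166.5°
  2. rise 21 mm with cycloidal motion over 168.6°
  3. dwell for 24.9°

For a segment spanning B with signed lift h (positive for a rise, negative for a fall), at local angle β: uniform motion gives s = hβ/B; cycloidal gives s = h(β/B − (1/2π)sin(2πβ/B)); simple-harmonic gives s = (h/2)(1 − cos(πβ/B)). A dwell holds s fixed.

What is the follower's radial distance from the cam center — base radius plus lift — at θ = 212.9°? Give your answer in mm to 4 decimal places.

seg 1 [0°–166.5°] dwell: s stays 0.0000
seg 2 [166.5°–335.1°] cycloidal, h=21: θ=212.9° here. β=46.4, B=168.6. 21·(0.2752 − sin(2π·0.2752)/(2π)) = 2.4789 → s = 2.4789
radial distance = base radius + s = 33 + 2.4789 = 35.4789

35.4789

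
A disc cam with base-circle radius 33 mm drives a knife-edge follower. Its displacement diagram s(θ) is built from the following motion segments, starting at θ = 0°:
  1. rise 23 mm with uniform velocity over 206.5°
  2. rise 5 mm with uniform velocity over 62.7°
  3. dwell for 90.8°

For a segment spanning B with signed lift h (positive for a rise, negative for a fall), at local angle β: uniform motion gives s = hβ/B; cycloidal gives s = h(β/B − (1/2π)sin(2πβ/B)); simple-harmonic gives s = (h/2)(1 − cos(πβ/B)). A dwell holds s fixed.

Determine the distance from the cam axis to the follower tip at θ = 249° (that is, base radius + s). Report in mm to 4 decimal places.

seg 1 [0°–206.5°] uniform, h=23: full span → s += 23 → s = 23.0000
seg 2 [206.5°–269.2°] uniform, h=5: θ=249° here. β=42.5, B=62.7. 5·42.5/62.7 = 3.3892 → s = 26.3892
radial distance = base radius + s = 33 + 26.3892 = 59.3892

59.3892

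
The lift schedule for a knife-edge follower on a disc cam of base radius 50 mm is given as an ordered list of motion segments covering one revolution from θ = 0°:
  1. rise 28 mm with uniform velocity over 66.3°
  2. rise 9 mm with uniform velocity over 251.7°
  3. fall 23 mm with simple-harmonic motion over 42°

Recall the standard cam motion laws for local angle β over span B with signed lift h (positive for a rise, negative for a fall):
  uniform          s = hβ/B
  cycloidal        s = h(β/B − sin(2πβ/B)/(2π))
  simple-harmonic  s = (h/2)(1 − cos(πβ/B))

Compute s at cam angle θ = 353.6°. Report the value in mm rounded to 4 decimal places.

seg 1 [0°–66.3°] uniform, h=28: full span → s += 28 → s = 28.0000
seg 2 [66.3°–318°] uniform, h=9: full span → s += 9 → s = 37.0000
seg 3 [318°–360°] simple-harmonic, h=-23: θ=353.6° here. β=35.6, B=42. -23/2·(1 − cos(π·0.8476)) = -21.7072 → s = 15.2928

15.2928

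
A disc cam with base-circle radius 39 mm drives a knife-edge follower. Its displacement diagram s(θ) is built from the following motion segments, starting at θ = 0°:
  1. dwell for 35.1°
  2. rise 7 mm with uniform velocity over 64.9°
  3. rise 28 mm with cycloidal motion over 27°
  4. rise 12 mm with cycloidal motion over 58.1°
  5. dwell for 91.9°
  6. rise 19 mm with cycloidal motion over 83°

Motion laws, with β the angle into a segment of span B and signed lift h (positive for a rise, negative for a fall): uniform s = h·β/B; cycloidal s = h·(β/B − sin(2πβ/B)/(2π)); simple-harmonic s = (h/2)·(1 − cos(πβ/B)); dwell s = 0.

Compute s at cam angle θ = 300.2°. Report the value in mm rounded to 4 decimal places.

seg 1 [0°–35.1°] dwell: s stays 0.0000
seg 2 [35.1°–100°] uniform, h=7: full span → s += 7 → s = 7.0000
seg 3 [100°–127°] cycloidal, h=28: full span → s += 28 → s = 35.0000
seg 4 [127°–185.1°] cycloidal, h=12: full span → s += 12 → s = 47.0000
seg 5 [185.1°–277°] dwell: s stays 47.0000
seg 6 [277°–360°] cycloidal, h=19: θ=300.2° here. β=23.2, B=83. 19·(0.2795 − sin(2π·0.2795)/(2π)) = 2.3388 → s = 49.3388

49.3388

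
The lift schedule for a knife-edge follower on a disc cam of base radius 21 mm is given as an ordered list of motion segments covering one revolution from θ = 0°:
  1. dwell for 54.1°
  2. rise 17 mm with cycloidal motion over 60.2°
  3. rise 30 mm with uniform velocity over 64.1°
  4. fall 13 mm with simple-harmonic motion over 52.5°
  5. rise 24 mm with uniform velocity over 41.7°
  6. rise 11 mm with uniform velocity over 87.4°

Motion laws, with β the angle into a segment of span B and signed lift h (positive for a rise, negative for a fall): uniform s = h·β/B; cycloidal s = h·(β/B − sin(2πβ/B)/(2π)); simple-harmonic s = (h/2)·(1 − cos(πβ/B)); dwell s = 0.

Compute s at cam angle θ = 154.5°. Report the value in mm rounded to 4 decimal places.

seg 1 [0°–54.1°] dwell: s stays 0.0000
seg 2 [54.1°–114.3°] cycloidal, h=17: full span → s += 17 → s = 17.0000
seg 3 [114.3°–178.4°] uniform, h=30: θ=154.5° here. β=40.2, B=64.1. 30·40.2/64.1 = 18.8144 → s = 35.8144

35.8144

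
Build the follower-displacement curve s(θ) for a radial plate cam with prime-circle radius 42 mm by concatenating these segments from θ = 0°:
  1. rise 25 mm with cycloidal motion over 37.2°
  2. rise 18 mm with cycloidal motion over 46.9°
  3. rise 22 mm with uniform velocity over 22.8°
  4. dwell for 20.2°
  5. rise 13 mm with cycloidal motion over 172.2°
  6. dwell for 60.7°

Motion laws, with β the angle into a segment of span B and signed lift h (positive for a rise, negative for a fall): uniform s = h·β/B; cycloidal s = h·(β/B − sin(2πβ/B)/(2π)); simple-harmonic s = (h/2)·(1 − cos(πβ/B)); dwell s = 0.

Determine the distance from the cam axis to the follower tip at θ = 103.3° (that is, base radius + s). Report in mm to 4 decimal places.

seg 1 [0°–37.2°] cycloidal, h=25: full span → s += 25 → s = 25.0000
seg 2 [37.2°–84.1°] cycloidal, h=18: full span → s += 18 → s = 43.0000
seg 3 [84.1°–106.9°] uniform, h=22: θ=103.3° here. β=19.2, B=22.8. 22·19.2/22.8 = 18.5263 → s = 61.5263
radial distance = base radius + s = 42 + 61.5263 = 103.5263

103.5263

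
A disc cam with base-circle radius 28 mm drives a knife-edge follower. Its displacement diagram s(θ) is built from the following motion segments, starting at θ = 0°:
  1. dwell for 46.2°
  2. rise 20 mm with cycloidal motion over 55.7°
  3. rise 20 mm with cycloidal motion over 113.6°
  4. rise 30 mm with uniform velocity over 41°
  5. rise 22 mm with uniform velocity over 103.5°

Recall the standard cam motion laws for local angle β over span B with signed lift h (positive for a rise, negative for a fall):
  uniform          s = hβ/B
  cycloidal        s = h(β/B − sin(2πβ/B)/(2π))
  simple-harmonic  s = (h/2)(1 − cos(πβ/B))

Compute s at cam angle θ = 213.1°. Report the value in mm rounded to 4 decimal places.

seg 1 [0°–46.2°] dwell: s stays 0.0000
seg 2 [46.2°–101.9°] cycloidal, h=20: full span → s += 20 → s = 20.0000
seg 3 [101.9°–215.5°] cycloidal, h=20: θ=213.1° here. β=111.2, B=113.6. 20·(0.9789 − sin(2π·0.9789)/(2π)) = 19.9988 → s = 39.9988

39.9988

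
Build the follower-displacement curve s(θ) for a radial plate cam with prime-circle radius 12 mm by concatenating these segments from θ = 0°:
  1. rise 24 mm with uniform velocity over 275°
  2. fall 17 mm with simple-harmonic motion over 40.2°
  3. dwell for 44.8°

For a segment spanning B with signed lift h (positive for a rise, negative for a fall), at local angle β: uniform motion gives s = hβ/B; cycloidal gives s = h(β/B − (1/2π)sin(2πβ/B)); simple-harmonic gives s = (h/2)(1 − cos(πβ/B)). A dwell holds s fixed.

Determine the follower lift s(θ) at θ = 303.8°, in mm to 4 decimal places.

seg 1 [0°–275°] uniform, h=24: full span → s += 24 → s = 24.0000
seg 2 [275°–315.2°] simple-harmonic, h=-17: θ=303.8° here. β=28.8, B=40.2. -17/2·(1 − cos(π·0.7164)) = -13.8441 → s = 10.1559

10.1559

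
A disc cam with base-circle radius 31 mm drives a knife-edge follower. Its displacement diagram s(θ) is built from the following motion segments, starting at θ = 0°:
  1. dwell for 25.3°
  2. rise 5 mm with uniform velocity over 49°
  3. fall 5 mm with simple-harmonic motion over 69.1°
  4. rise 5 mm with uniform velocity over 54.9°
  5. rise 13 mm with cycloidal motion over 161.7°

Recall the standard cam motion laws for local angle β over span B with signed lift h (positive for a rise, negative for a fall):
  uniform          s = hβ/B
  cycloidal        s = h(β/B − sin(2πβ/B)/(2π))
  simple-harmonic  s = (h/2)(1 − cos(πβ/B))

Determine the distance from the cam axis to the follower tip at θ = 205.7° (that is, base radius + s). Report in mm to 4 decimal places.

seg 1 [0°–25.3°] dwell: s stays 0.0000
seg 2 [25.3°–74.3°] uniform, h=5: full span → s += 5 → s = 5.0000
seg 3 [74.3°–143.4°] simple-harmonic, h=-5: full span → s += -5 → s = 0.0000
seg 4 [143.4°–198.3°] uniform, h=5: full span → s += 5 → s = 5.0000
seg 5 [198.3°–360°] cycloidal, h=13: θ=205.7° here. β=7.4, B=161.7. 13·(0.0458 − sin(2π·0.0458)/(2π)) = 0.0082 → s = 5.0082
radial distance = base radius + s = 31 + 5.0082 = 36.0082

36.0082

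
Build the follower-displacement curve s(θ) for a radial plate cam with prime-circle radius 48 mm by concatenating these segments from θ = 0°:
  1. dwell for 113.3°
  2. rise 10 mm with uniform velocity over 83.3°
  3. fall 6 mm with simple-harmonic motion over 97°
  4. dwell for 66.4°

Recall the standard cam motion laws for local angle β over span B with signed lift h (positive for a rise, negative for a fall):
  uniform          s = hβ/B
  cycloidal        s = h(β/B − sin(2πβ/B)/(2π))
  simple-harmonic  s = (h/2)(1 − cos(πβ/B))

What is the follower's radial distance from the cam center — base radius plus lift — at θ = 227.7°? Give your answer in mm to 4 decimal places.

seg 1 [0°–113.3°] dwell: s stays 0.0000
seg 2 [113.3°–196.6°] uniform, h=10: full span → s += 10 → s = 10.0000
seg 3 [196.6°–293.6°] simple-harmonic, h=-6: θ=227.7° here. β=31.1, B=97. -6/2·(1 − cos(π·0.3206)) = -1.3974 → s = 8.6026
radial distance = base radius + s = 48 + 8.6026 = 56.6026

56.6026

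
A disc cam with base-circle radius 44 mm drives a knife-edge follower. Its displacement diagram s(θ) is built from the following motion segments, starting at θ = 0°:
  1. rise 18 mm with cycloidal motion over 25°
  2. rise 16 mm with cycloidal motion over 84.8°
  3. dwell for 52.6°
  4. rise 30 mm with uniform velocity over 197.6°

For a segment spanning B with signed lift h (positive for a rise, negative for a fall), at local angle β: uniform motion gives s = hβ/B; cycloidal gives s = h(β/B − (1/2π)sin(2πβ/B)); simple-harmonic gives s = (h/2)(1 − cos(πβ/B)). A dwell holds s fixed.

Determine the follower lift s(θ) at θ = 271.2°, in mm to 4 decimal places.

seg 1 [0°–25°] cycloidal, h=18: full span → s += 18 → s = 18.0000
seg 2 [25°–109.8°] cycloidal, h=16: full span → s += 16 → s = 34.0000
seg 3 [109.8°–162.4°] dwell: s stays 34.0000
seg 4 [162.4°–360°] uniform, h=30: θ=271.2° here. β=108.8, B=197.6. 30·108.8/197.6 = 16.5182 → s = 50.5182

50.5182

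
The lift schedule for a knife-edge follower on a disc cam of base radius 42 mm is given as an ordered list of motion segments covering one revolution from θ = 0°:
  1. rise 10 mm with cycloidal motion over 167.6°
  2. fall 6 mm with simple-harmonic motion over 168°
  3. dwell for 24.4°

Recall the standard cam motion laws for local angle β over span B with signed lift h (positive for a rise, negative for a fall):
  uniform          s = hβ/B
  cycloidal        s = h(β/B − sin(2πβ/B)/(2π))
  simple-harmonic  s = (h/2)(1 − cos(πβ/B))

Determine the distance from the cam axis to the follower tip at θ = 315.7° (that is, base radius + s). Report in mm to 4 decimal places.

seg 1 [0°–167.6°] cycloidal, h=10: full span → s += 10 → s = 10.0000
seg 2 [167.6°–335.6°] simple-harmonic, h=-6: θ=315.7° here. β=148.1, B=168. -6/2·(1 − cos(π·0.8815)) = -5.7947 → s = 4.2053
radial distance = base radius + s = 42 + 4.2053 = 46.2053

46.2053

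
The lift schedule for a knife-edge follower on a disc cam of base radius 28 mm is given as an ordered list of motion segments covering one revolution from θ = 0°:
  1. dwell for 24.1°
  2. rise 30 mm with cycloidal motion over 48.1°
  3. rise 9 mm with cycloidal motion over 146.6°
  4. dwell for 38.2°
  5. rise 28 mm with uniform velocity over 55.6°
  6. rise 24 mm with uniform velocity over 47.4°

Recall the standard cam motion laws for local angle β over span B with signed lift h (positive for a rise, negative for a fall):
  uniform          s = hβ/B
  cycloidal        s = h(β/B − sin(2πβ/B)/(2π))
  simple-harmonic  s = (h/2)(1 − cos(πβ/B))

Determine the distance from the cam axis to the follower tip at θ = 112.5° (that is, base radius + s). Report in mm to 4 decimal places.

seg 1 [0°–24.1°] dwell: s stays 0.0000
seg 2 [24.1°–72.2°] cycloidal, h=30: full span → s += 30 → s = 30.0000
seg 3 [72.2°–218.8°] cycloidal, h=9: θ=112.5° here. β=40.3, B=146.6. 9·(0.2749 − sin(2π·0.2749)/(2π)) = 1.0592 → s = 31.0592
radial distance = base radius + s = 28 + 31.0592 = 59.0592

59.0592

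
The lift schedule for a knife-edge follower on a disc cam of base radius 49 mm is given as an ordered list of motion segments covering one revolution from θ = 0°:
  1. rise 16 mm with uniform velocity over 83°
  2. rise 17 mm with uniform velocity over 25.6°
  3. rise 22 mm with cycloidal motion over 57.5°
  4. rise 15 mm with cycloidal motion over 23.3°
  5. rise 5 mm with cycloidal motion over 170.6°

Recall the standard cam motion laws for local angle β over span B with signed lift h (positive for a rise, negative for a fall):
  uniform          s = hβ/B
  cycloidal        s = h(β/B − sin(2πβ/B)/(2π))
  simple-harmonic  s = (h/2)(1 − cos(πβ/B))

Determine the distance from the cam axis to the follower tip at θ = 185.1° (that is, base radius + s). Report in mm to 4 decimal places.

seg 1 [0°–83°] uniform, h=16: full span → s += 16 → s = 16.0000
seg 2 [83°–108.6°] uniform, h=17: full span → s += 17 → s = 33.0000
seg 3 [108.6°–166.1°] cycloidal, h=22: full span → s += 22 → s = 55.0000
seg 4 [166.1°–189.4°] cycloidal, h=15: θ=185.1° here. β=19, B=23.3. 15·(0.8155 − sin(2π·0.8155)/(2π)) = 14.4200 → s = 69.4200
radial distance = base radius + s = 49 + 69.4200 = 118.4200

118.4200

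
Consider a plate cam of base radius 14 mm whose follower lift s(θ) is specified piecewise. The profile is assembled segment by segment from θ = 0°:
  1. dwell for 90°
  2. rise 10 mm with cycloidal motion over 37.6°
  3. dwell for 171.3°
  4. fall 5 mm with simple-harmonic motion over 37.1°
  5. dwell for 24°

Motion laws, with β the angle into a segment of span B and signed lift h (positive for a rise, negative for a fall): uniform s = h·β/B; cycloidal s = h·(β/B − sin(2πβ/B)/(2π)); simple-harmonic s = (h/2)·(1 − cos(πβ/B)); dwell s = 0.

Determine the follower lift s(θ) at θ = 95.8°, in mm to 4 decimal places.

seg 1 [0°–90°] dwell: s stays 0.0000
seg 2 [90°–127.6°] cycloidal, h=10: θ=95.8° here. β=5.8, B=37.6. 10·(0.1543 − sin(2π·0.1543)/(2π)) = 0.2304 → s = 0.2304

0.2304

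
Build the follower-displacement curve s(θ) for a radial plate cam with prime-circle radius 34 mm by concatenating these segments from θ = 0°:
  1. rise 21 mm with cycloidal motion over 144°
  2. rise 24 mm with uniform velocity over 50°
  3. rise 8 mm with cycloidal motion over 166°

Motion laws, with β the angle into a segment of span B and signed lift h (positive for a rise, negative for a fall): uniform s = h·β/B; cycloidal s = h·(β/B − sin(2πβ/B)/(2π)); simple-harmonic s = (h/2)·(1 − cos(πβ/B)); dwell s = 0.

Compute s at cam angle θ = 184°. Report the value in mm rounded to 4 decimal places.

seg 1 [0°–144°] cycloidal, h=21: full span → s += 21 → s = 21.0000
seg 2 [144°–194°] uniform, h=24: θ=184° here. β=40, B=50. 24·40/50 = 19.2000 → s = 40.2000

40.2000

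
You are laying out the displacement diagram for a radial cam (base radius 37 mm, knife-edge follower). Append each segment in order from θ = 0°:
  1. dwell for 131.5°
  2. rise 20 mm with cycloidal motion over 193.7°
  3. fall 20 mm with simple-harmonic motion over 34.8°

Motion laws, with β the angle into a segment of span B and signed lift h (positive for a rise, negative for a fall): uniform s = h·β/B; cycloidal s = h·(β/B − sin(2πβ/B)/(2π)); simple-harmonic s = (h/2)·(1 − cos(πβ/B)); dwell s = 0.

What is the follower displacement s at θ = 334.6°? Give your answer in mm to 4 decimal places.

seg 1 [0°–131.5°] dwell: s stays 0.0000
seg 2 [131.5°–325.2°] cycloidal, h=20: full span → s += 20 → s = 20.0000
seg 3 [325.2°–360°] simple-harmonic, h=-20: θ=334.6° here. β=9.4, B=34.8. -20/2·(1 − cos(π·0.2701)) = -3.3896 → s = 16.6104

16.6104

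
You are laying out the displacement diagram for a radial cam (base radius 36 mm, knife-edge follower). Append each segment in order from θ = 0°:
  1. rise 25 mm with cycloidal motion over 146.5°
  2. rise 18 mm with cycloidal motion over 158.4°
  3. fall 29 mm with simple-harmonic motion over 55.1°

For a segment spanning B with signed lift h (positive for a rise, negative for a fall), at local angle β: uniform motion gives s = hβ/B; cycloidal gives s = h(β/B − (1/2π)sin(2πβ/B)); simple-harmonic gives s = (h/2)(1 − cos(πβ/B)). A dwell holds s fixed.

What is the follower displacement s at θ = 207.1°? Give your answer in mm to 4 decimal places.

seg 1 [0°–146.5°] cycloidal, h=25: full span → s += 25 → s = 25.0000
seg 2 [146.5°–304.9°] cycloidal, h=18: θ=207.1° here. β=60.6, B=158.4. 18·(0.3826 − sin(2π·0.3826)/(2π)) = 4.9593 → s = 29.9593

29.9593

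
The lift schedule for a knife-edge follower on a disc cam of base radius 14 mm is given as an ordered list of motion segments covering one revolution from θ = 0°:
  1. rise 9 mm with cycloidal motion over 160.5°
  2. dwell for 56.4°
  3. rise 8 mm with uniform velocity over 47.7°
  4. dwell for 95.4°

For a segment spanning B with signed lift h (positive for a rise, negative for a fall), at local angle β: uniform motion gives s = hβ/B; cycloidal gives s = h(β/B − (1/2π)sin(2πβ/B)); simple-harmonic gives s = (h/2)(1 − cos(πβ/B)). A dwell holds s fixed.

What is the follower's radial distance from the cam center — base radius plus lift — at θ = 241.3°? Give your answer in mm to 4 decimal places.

seg 1 [0°–160.5°] cycloidal, h=9: full span → s += 9 → s = 9.0000
seg 2 [160.5°–216.9°] dwell: s stays 9.0000
seg 3 [216.9°–264.6°] uniform, h=8: θ=241.3° here. β=24.4, B=47.7. 8·24.4/47.7 = 4.0922 → s = 13.0922
radial distance = base radius + s = 14 + 13.0922 = 27.0922

27.0922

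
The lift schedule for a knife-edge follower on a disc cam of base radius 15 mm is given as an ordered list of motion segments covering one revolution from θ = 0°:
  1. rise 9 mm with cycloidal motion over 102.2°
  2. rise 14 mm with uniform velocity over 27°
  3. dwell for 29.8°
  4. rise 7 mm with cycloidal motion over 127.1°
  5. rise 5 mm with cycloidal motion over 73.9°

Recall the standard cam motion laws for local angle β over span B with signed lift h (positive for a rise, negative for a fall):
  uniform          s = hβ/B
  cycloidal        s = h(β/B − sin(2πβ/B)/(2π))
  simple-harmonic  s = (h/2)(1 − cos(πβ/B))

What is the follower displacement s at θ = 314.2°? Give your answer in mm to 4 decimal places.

seg 1 [0°–102.2°] cycloidal, h=9: full span → s += 9 → s = 9.0000
seg 2 [102.2°–129.2°] uniform, h=14: full span → s += 14 → s = 23.0000
seg 3 [129.2°–159°] dwell: s stays 23.0000
seg 4 [159°–286.1°] cycloidal, h=7: full span → s += 7 → s = 30.0000
seg 5 [286.1°–360°] cycloidal, h=5: θ=314.2° here. β=28.1, B=73.9. 5·(0.3802 − sin(2π·0.3802)/(2π)) = 1.3574 → s = 31.3574

31.3574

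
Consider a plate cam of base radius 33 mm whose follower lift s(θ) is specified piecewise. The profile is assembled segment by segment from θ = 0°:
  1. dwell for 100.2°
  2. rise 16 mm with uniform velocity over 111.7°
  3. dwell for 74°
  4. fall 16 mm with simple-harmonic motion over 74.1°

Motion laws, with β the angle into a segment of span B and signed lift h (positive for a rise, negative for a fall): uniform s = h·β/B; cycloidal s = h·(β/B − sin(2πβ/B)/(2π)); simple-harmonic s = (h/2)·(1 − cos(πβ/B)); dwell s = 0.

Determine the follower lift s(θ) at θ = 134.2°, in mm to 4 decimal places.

seg 1 [0°–100.2°] dwell: s stays 0.0000
seg 2 [100.2°–211.9°] uniform, h=16: θ=134.2° here. β=34, B=111.7. 16·34/111.7 = 4.8702 → s = 4.8702

4.8702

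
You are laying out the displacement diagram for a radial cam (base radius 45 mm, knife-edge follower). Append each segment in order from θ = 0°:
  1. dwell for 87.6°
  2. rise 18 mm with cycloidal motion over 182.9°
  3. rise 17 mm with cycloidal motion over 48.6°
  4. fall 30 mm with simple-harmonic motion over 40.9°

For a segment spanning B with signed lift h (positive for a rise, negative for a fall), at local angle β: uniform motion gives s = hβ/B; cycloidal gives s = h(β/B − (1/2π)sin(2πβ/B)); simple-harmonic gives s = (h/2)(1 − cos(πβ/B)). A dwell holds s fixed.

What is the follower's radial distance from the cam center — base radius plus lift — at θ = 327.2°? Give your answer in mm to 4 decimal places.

seg 1 [0°–87.6°] dwell: s stays 0.0000
seg 2 [87.6°–270.5°] cycloidal, h=18: full span → s += 18 → s = 18.0000
seg 3 [270.5°–319.1°] cycloidal, h=17: full span → s += 17 → s = 35.0000
seg 4 [319.1°–360°] simple-harmonic, h=-30: θ=327.2° here. β=8.1, B=40.9. -30/2·(1 − cos(π·0.1980)) = -2.8108 → s = 32.1892
radial distance = base radius + s = 45 + 32.1892 = 77.1892

77.1892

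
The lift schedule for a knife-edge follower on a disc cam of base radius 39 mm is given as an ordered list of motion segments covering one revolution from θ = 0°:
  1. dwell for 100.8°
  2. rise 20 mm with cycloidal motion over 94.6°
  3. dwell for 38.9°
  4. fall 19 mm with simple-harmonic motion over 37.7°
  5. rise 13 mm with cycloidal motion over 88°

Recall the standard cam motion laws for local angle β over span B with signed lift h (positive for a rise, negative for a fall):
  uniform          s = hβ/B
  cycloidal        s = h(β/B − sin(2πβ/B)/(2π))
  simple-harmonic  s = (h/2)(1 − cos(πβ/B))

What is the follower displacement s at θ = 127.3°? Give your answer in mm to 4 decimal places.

seg 1 [0°–100.8°] dwell: s stays 0.0000
seg 2 [100.8°–195.4°] cycloidal, h=20: θ=127.3° here. β=26.5, B=94.6. 20·(0.2801 − sin(2π·0.2801)/(2π)) = 2.4763 → s = 2.4763

2.4763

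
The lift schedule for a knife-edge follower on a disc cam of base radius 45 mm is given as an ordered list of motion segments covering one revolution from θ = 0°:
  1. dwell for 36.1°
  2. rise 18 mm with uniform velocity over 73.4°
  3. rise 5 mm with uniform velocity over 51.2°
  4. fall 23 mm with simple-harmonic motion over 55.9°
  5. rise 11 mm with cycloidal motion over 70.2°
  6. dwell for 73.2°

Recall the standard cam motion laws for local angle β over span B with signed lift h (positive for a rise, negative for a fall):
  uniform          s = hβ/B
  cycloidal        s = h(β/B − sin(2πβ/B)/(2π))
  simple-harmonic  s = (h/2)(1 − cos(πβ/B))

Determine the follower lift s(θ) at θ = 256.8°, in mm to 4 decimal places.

seg 1 [0°–36.1°] dwell: s stays 0.0000
seg 2 [36.1°–109.5°] uniform, h=18: full span → s += 18 → s = 18.0000
seg 3 [109.5°–160.7°] uniform, h=5: full span → s += 5 → s = 23.0000
seg 4 [160.7°–216.6°] simple-harmonic, h=-23: full span → s += -23 → s = 0.0000
seg 5 [216.6°–286.8°] cycloidal, h=11: θ=256.8° here. β=40.2, B=70.2. 11·(0.5726 − sin(2π·0.5726)/(2π)) = 7.0708 → s = 7.0708

7.0708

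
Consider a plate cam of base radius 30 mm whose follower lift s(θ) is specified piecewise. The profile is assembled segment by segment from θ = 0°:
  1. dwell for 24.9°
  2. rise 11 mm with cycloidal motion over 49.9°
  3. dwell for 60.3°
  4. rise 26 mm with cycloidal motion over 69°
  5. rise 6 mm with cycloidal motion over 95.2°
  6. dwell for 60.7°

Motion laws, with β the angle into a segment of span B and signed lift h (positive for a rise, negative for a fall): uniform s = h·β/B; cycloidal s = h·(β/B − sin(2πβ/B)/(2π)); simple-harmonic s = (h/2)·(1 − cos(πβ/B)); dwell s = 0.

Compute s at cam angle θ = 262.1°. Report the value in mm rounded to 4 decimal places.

seg 1 [0°–24.9°] dwell: s stays 0.0000
seg 2 [24.9°–74.8°] cycloidal, h=11: full span → s += 11 → s = 11.0000
seg 3 [74.8°–135.1°] dwell: s stays 11.0000
seg 4 [135.1°–204.1°] cycloidal, h=26: full span → s += 26 → s = 37.0000
seg 5 [204.1°–299.3°] cycloidal, h=6: θ=262.1° here. β=58, B=95.2. 6·(0.6092 − sin(2π·0.6092)/(2π)) = 4.2607 → s = 41.2607

41.2607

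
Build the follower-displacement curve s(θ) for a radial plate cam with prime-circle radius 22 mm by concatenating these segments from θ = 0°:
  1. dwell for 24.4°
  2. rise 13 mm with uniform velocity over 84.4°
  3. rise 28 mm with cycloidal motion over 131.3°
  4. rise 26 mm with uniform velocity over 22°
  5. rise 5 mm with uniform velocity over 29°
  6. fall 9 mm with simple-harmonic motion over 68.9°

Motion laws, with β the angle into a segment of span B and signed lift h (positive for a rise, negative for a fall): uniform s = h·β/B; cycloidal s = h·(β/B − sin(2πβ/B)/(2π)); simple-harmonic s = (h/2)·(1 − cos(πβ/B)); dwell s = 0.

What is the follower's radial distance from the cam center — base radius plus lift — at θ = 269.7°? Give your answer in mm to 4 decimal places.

seg 1 [0°–24.4°] dwell: s stays 0.0000
seg 2 [24.4°–108.8°] uniform, h=13: full span → s += 13 → s = 13.0000
seg 3 [108.8°–240.1°] cycloidal, h=28: full span → s += 28 → s = 41.0000
seg 4 [240.1°–262.1°] uniform, h=26: full span → s += 26 → s = 67.0000
seg 5 [262.1°–291.1°] uniform, h=5: θ=269.7° here. β=7.6, B=29. 5·7.6/29 = 1.3103 → s = 68.3103
radial distance = base radius + s = 22 + 68.3103 = 90.3103

90.3103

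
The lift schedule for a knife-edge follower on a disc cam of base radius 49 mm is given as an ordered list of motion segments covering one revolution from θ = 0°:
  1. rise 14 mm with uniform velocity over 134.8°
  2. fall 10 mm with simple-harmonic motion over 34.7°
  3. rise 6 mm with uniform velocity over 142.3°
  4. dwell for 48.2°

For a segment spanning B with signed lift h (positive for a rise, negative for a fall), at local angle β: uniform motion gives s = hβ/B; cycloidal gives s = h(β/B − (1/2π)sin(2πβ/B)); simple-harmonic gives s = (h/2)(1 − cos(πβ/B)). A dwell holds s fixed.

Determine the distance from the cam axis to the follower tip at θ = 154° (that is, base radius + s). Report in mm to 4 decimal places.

seg 1 [0°–134.8°] uniform, h=14: full span → s += 14 → s = 14.0000
seg 2 [134.8°–169.5°] simple-harmonic, h=-10: θ=154° here. β=19.2, B=34.7. -10/2·(1 − cos(π·0.5533)) = -5.8335 → s = 8.1665
radial distance = base radius + s = 49 + 8.1665 = 57.1665

57.1665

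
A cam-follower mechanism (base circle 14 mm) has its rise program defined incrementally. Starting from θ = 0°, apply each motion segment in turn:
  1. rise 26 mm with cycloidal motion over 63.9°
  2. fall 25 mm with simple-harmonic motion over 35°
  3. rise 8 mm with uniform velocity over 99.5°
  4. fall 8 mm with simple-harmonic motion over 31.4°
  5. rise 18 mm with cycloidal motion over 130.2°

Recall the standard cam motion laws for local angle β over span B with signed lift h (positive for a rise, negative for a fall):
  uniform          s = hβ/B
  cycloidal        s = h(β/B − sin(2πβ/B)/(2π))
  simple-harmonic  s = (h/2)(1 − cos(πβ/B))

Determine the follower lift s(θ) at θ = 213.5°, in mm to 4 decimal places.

seg 1 [0°–63.9°] cycloidal, h=26: full span → s += 26 → s = 26.0000
seg 2 [63.9°–98.9°] simple-harmonic, h=-25: full span → s += -25 → s = 1.0000
seg 3 [98.9°–198.4°] uniform, h=8: full span → s += 8 → s = 9.0000
seg 4 [198.4°–229.8°] simple-harmonic, h=-8: θ=213.5° here. β=15.1, B=31.4. -8/2·(1 − cos(π·0.4809)) = -3.7600 → s = 5.2400

5.2400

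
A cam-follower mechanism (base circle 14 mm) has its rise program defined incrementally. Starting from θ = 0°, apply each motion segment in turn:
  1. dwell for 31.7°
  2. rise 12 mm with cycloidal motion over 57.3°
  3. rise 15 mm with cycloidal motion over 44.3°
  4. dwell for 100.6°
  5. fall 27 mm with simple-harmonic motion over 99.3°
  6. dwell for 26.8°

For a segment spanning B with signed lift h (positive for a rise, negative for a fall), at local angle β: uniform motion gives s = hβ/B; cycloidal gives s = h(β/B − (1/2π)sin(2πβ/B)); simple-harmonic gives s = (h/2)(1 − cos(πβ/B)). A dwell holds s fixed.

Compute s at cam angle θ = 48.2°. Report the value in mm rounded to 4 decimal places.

seg 1 [0°–31.7°] dwell: s stays 0.0000
seg 2 [31.7°–89°] cycloidal, h=12: θ=48.2° here. β=16.5, B=57.3. 12·(0.2880 − sin(2π·0.2880)/(2π)) = 1.5997 → s = 1.5997

1.5997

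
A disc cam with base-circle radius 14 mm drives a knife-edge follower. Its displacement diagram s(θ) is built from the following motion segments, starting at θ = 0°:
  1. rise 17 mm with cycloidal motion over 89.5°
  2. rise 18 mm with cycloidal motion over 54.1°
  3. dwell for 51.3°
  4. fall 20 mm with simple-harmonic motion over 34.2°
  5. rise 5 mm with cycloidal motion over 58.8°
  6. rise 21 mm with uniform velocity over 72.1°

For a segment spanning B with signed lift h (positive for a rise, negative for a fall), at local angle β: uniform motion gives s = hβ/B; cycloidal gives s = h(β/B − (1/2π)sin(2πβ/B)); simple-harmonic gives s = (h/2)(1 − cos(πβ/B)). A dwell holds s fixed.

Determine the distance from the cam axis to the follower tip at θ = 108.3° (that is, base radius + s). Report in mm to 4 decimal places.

seg 1 [0°–89.5°] cycloidal, h=17: full span → s += 17 → s = 17.0000
seg 2 [89.5°–143.6°] cycloidal, h=18: θ=108.3° here. β=18.8, B=54.1. 18·(0.3475 − sin(2π·0.3475)/(2π)) = 3.9113 → s = 20.9113
radial distance = base radius + s = 14 + 20.9113 = 34.9113

34.9113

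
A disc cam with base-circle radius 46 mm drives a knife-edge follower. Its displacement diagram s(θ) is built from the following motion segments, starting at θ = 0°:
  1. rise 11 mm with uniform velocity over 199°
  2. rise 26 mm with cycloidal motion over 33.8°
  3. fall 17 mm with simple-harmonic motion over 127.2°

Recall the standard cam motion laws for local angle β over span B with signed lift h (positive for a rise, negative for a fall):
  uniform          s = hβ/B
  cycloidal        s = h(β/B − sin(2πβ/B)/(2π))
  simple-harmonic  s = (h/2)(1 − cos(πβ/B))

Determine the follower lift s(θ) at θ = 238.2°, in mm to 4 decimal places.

seg 1 [0°–199°] uniform, h=11: full span → s += 11 → s = 11.0000
seg 2 [199°–232.8°] cycloidal, h=26: full span → s += 26 → s = 37.0000
seg 3 [232.8°–360°] simple-harmonic, h=-17: θ=238.2° here. β=5.4, B=127.2. -17/2·(1 − cos(π·0.0425)) = -0.0755 → s = 36.9245

36.9245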